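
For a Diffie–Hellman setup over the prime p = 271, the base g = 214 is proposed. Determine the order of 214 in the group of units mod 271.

The order of 214 must divide φ(271) = 271 − 1 = 270 = 2 · 3^3 · 5.
Divisors of 270: 1, 2, 3, 5, 6, 9, 10, 15, 18, 27, 30, 45, 54, 90, 135, 270.
Compute 214^d (mod 271) for the divisors d until we hit 1:
214^1 ≡ 214 (mod 271)
214^2 ≡ 268 (mod 271)
214^3 ≡ 171 (mod 271)
214^5 ≡ 29 (mod 271)
214^6 ≡ 244 (mod 271)
214^9 ≡ 261 (mod 271)
214^10 ≡ 28 (mod 271)
214^15 ≡ 270 (mod 271)
214^18 ≡ 100 (mod 271)
214^27 ≡ 84 (mod 271)
214^30 ≡ 1 (mod 271) ✓
So ord_271(214) = 30.

30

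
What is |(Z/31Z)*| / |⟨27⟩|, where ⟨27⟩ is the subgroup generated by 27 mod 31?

Since 27 ∈ (Z/31Z)^×, its order divides φ(31) = 31 − 1 = 30 = 2 · 3 · 5.
Divisors of 30: 1, 2, 3, 5, 6, 10, 15, 30.
Check 27^d mod 31 for each divisor in increasing order:
27^1 ≡ 27 (mod 31)
27^2 ≡ 16 (mod 31)
27^3 ≡ 29 (mod 31)
27^5 ≡ 30 (mod 31)
27^6 ≡ 4 (mod 31)
27^10 ≡ 1 (mod 31) ✓
So ord_31(27) = 10, hence |⟨27⟩| = 10.
Index = |(Z/31Z)^×| / |⟨27⟩| = 30 / 10 = 3.

3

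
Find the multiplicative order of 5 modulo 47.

46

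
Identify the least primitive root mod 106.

3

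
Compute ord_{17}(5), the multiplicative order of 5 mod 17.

16

The order of 5 must divide φ(17) = 17 − 1 = 16 = 2^4.
Divisors of 16: 1, 2, 4, 8, 16.
Compute 5^d (mod 17) for the divisors d until we hit 1:
5^1 ≡ 5
5^2 ≡ 8
5^4 ≡ 13
5^8 ≡ 16
5^16 ≡ 1
So ord_17(5) = 16.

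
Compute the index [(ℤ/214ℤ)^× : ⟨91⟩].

1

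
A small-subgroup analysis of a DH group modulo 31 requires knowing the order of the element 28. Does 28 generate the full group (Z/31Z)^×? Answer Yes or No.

φ(31) = 31 − 1 = 30 = 2 · 3 · 5.
28 is a primitive root mod 31 iff 28^(φ(31)/q) ≢ 1 for every prime q | φ(31), i.e. q ∈ {2, 3, 5}.
28^15 ≡ 1 (mod 31)  [q = 2: ≡ 1 ✗]
28^10 ≡ 25 (mod 31)  [q = 3: ≢ 1 ✓]
28^6 ≡ 16 (mod 31)  [q = 5: ≢ 1 ✓]
The check at q = 2 fails, so 28 generates a proper subgroup.

No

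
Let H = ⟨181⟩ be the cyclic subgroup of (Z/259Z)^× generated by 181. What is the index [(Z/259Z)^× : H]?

12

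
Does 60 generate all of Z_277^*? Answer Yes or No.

No

φ(277) = 277 − 1 = 276 = 2^2 · 3 · 23.
60 is a primitive root mod 277 iff 60^(φ(277)/q) ≢ 1 for every prime q | φ(277), i.e. q ∈ {2, 3, 23}.
60^138 ≡ 276 (mod 277)  [q = 2: ≢ 1 ✓]
60^92 ≡ 1 (mod 277)  [q = 3: ≡ 1 ✗]
60^12 ≡ 1 (mod 277)  [q = 23: ≡ 1 ✗]
Since 60^92 ≡ 1, the order of 60 divides 92 < 276, so 60 is not a primitive root.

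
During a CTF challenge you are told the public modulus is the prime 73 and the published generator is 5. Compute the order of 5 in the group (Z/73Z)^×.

72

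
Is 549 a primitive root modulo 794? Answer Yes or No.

φ(794) = φ(2)·φ(397) = 1·396 = 396 = 2^2 · 3^2 · 11.
Test 549^(396/q) mod 794 for each prime factor q of 396:
549^198 ≡ 793 (mod 794)  [q = 2: ≢ 1 ✓]
549^132 ≡ 431 (mod 794)  [q = 3: ≢ 1 ✓]
549^36 ≡ 653 (mod 794)  [q = 11: ≢ 1 ✓]
All checks pass, so 549 has order 396 and is a primitive root modulo 794.

Yes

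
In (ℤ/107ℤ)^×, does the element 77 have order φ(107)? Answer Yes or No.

φ(107) = 107 − 1 = 106 = 2 · 53.
It suffices to check that the order of 77 is not a proper divisor of 106: compute 77^(106/q) for q ∈ {2, 53}.
77^53 ≡ 106 (mod 107)  [q = 2: ≢ 1 ✓]
77^2 ≡ 44 (mod 107)  [q = 53: ≢ 1 ✓]
Every test exponent gives a nontrivial residue, hence 77 generates the full group.

Yes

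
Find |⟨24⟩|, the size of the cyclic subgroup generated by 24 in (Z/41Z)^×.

ord(24) | φ(41) = 41 − 1 = 40 = 2^3 · 5.
Divisors of 40: 1, 2, 4, 5, 8, 10, 20, 40.
Test each divisor d:
24^1 ≡ 24 (mod 41)
24^2 ≡ 2 (mod 41)
24^4 ≡ 4 (mod 41)
24^5 ≡ 14 (mod 41)
24^8 ≡ 16 (mod 41)
24^10 ≡ 32 (mod 41)
24^20 ≡ 40 (mod 41)
24^40 ≡ 1 (mod 41) ✓
So ord_41(24) = 40.

40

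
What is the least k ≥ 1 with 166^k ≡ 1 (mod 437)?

198

ord(166) | φ(437) = φ(19·23) = (19−1)·(23−1) = 18·22 = 396 = 2^2 · 3^2 · 11.
Divisors of 396: 1, 2, 3, 4, 6, 9, 11, 12, 18, 22, 33, 36, 44, 66, 99, 132, 198, 396.
Check 166^d mod 437 for each divisor in increasing order:
166^1 ≡ 166
166^2 ≡ 25
166^3 ≡ 217
166^4 ≡ 188
166^6 ≡ 330
166^9 ≡ 379
166^11 ≡ 298
166^12 ≡ 87
166^18 ≡ 305
166^22 ≡ 93
166^33 ≡ 183
166^36 ≡ 381
166^44 ≡ 346
166^66 ≡ 277
166^99 ≡ 436
166^132 ≡ 254
166^198 ≡ 1
Hence ord(166) = 198.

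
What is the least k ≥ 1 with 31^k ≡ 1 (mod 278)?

69

The order of 31 must divide φ(278) = φ(2)·φ(139) = 1·138 = 138 = 2 · 3 · 23.
Divisors of 138: 1, 2, 3, 6, 23, 46, 69, 138.
Compute 31^d (mod 278) for the divisors d until we hit 1:
31^1 ≡ 31 (mod 278)
31^2 ≡ 127 (mod 278)
31^3 ≡ 45 (mod 278)
31^6 ≡ 79 (mod 278)
31^23 ≡ 235 (mod 278)
31^46 ≡ 181 (mod 278)
31^69 ≡ 1 (mod 278) ✓
So ord_278(31) = 69.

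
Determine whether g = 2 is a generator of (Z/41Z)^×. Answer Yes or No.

φ(41) = 41 − 1 = 40 = 2^3 · 5.
Test 2^(40/q) mod 41 for each prime factor q of 40:
2^20 ≡ 1 (mod 41)  [q = 2: ≡ 1 ✗]
2^8 ≡ 10 (mod 41)  [q = 5: ≢ 1 ✓]
2^20 ≡ 1 shows ord(2) | 20, strictly less than φ(41); not a primitive root.

No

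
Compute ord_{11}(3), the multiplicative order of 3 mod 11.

The order of 3 must divide φ(11) = 11 − 1 = 10 = 2 · 5.
Divisors of 10: 1, 2, 5, 10.
Check 3^d mod 11 for each divisor in increasing order:
3^1 ≡ 3 (mod 11)
3^2 ≡ 9 (mod 11)
3^5 ≡ 1 (mod 11) ✓
So ord_11(3) = 5.

5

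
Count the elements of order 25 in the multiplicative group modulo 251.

20

φ(251) = 251 − 1 = 250 = 2 · 5^3.
In a cyclic group of order 250, there are φ(d) elements of order d for each divisor d of 250, and zero for non-divisors.
25 = 5^2 divides 250, and φ(25) = 20.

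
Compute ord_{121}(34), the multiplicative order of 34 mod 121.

11

The order of 34 must divide φ(121) = φ(11^2) = 11·(11−1) = 110 = 2 · 5 · 11.
Divisors of 110: 1, 2, 5, 10, 11, 22, 55, 110.
Test each divisor d:
34^1 ≡ 34 (mod 121)
34^2 ≡ 67 (mod 121)
34^5 ≡ 45 (mod 121)
34^10 ≡ 89 (mod 121)
34^11 ≡ 1 (mod 121) ✓
The smallest such exponent is 11, so the order of 34 is 11.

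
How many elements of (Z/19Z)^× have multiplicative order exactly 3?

2

φ(19) = 19 − 1 = 18 = 2 · 3^2.
In a cyclic group of order 18, there are φ(d) elements of order d for each divisor d of 18, and zero for non-divisors.
3 | 18, and φ(3) = 3 − 1 = 2.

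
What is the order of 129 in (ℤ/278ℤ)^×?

By Lagrange's theorem, ord_278(129) divides φ(278) = φ(2)·φ(139) = 1·138 = 138 = 2 · 3 · 23.
Divisors of 138: 1, 2, 3, 6, 23, 46, 69, 138.
Compute 129^d (mod 278) for the divisors d until we hit 1:
129^1 ≡ 129 (mod 278)
129^2 ≡ 239 (mod 278)
129^3 ≡ 251 (mod 278)
129^6 ≡ 173 (mod 278)
129^23 ≡ 1 (mod 278) ✓
So ord_278(129) = 23.

23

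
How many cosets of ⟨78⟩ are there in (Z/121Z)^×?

10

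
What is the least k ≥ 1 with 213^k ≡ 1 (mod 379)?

Since 213 ∈ (Z/379Z)^×, its order divides φ(379) = 379 − 1 = 378 = 2 · 3^3 · 7.
Divisors of 378: 1, 2, 3, 6, 7, 9, 14, 18, 21, 27, 42, 54, 63, 126, 189, 378.
Evaluate successive powers at the divisors of 378:
213^1 ≡ 213 (mod 379)
213^2 ≡ 268 (mod 379)
213^3 ≡ 234 (mod 379)
213^6 ≡ 180 (mod 379)
213^7 ≡ 61 (mod 379)
213^9 ≡ 51 (mod 379)
213^14 ≡ 310 (mod 379)
213^18 ≡ 327 (mod 379)
213^21 ≡ 339 (mod 379)
213^27 ≡ 1 (mod 379) ✓
Hence ord(213) = 27.

27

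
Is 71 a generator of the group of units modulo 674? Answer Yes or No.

Yes

φ(674) = φ(2)·φ(337) = 1·336 = 336 = 2^4 · 3 · 7.
71 is a primitive root mod 674 iff 71^(φ(674)/q) ≢ 1 for every prime q | φ(674), i.e. q ∈ {2, 3, 7}.
71^168 ≡ 673 (mod 674)  [q = 2: ≢ 1 ✓]
71^112 ≡ 545 (mod 674)  [q = 3: ≢ 1 ✓]
71^48 ≡ 401 (mod 674)  [q = 7: ≢ 1 ✓]
Every test exponent gives a nontrivial residue, hence 71 generates the full group.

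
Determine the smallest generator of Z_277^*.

5

φ(277) = 277 − 1 = 276 = 2^2 · 3 · 23.
g is a primitive root iff g^(276/q) ≢ 1 (mod 277) for each prime q ∈ {2, 3, 23}.
g = 2: 2^138 ≡ 276; 2^92 ≡ 1 — hits 1, so not a primitive root.
g = 3: 3^138 ≡ 1 — hits 1, so not a primitive root.
g = 4: 4^138 ≡ 1 — hits 1, so not a primitive root.
g = 5: 5^138 ≡ 276; 5^92 ≡ 116; 5^12 ≡ 27 — none is 1, so 5 is a primitive root.
Hence the least primitive root of 277 is 5.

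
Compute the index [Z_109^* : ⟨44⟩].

1

Since 44 ∈ (Z/109Z)^×, its order divides φ(109) = 109 − 1 = 108 = 2^2 · 3^3.
Divisors of 108: 1, 2, 3, 4, 6, 9, 12, 18, 27, 36, 54, 108.
Check 44^d mod 109 for each divisor in increasing order:
44^1 ≡ 44 (mod 109)
44^2 ≡ 83 (mod 109)
44^3 ≡ 55 (mod 109)
44^4 ≡ 22 (mod 109)
44^6 ≡ 82 (mod 109)
44^9 ≡ 41 (mod 109)
44^12 ≡ 75 (mod 109)
44^18 ≡ 46 (mod 109)
44^27 ≡ 33 (mod 109)
44^36 ≡ 45 (mod 109)
44^54 ≡ 108 (mod 109)
44^108 ≡ 1 (mod 109) ✓
So ord_109(44) = 108, hence |⟨44⟩| = 108.
The index is φ(109) / ord(44) = 108 / 108 = 1.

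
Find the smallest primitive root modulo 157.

φ(157) = 157 − 1 = 156 = 2^2 · 3 · 13.
g is a primitive root iff g^(156/q) ≢ 1 (mod 157) for each prime q ∈ {2, 3, 13}.
g = 2: 2^78 ≡ 156; 2^52 ≡ 1 — hits 1, so not a primitive root.
g = 3: 3^78 ≡ 1 — hits 1, so not a primitive root.
g = 4: 4^78 ≡ 1 — hits 1, so not a primitive root.
g = 5: 5^78 ≡ 156; 5^52 ≡ 12; 5^12 ≡ 130 — none is 1, so 5 is a primitive root.
Hence the least primitive root of 157 is 5.

5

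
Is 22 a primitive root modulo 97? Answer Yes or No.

φ(97) = 97 − 1 = 96 = 2^5 · 3.
22 is a primitive root mod 97 iff 22^(φ(97)/q) ≢ 1 for every prime q | φ(97), i.e. q ∈ {2, 3}.
22^48 ≡ 1 (mod 97)  [q = 2: ≡ 1 ✗]
22^32 ≡ 1 (mod 97)  [q = 3: ≡ 1 ✗]
Since 22^48 ≡ 1, the order of 22 divides 48 < 96, so 22 is not a primitive root.

No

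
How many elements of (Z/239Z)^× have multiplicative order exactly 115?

0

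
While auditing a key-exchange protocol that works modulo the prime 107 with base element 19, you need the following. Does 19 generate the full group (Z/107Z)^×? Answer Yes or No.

No

φ(107) = 107 − 1 = 106 = 2 · 53.
Test 19^(106/q) mod 107 for each prime factor q of 106:
19^53 ≡ 1 (mod 107)  [q = 2: ≡ 1 ✗]
19^2 ≡ 40 (mod 107)  [q = 53: ≢ 1 ✓]
The check at q = 2 fails, so 19 generates a proper subgroup.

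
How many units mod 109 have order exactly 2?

φ(109) = 109 − 1 = 108 = 2^2 · 3^3.
Since (Z/109Z)^× is cyclic of order 108, the number of elements of order d is φ(d) when d | 108 and 0 otherwise.
2 | 108, and φ(2) = 2 − 1 = 1.

1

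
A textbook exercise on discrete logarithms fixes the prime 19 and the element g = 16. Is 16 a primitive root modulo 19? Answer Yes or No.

φ(19) = 19 − 1 = 18 = 2 · 3^2.
Test 16^(18/q) mod 19 for each prime factor q of 18:
16^9 ≡ 1 (mod 19)  [q = 2: ≡ 1 ✗]
16^6 ≡ 7 (mod 19)  [q = 3: ≢ 1 ✓]
16^9 ≡ 1 shows ord(16) | 9, strictly less than φ(19); not a primitive root.

No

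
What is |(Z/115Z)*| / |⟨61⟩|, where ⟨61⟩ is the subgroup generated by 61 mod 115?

4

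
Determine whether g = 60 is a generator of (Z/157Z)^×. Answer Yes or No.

φ(157) = 157 − 1 = 156 = 2^2 · 3 · 13.
An element g generates (Z/157Z)^× iff g^(156/q) ≢ 1 (mod 157) for each prime q ∈ {2, 3, 13}.
60^78 ≡ 156 (mod 157)  [q = 2: ≢ 1 ✓]
60^52 ≡ 144 (mod 157)  [q = 3: ≢ 1 ✓]
60^12 ≡ 130 (mod 157)  [q = 13: ≢ 1 ✓]
None equal 1, so ord_157(60) = 156: 60 is a primitive root.

Yes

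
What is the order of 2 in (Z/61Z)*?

Since 2 ∈ (Z/61Z)^×, its order divides φ(61) = 61 − 1 = 60 = 2^2 · 3 · 5.
Divisors of 60: 1, 2, 3, 4, 5, 6, 10, 12, 15, 20, 30, 60.
Test each divisor d:
2^1 ≡ 2 (mod 61)
2^2 ≡ 4 (mod 61)
2^3 ≡ 8 (mod 61)
2^4 ≡ 16 (mod 61)
2^5 ≡ 32 (mod 61)
2^6 ≡ 3 (mod 61)
2^10 ≡ 48 (mod 61)
2^12 ≡ 9 (mod 61)
2^15 ≡ 11 (mod 61)
2^20 ≡ 47 (mod 61)
2^30 ≡ 60 (mod 61)
2^60 ≡ 1 (mod 61) ✓
Therefore the multiplicative order of 2 modulo 61 is 60.

60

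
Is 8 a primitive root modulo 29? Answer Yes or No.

Yes

φ(29) = 29 − 1 = 28 = 2^2 · 7.
8 is a primitive root mod 29 iff 8^(φ(29)/q) ≢ 1 for every prime q | φ(29), i.e. q ∈ {2, 7}.
8^14 ≡ 28 (mod 29)  [q = 2: ≢ 1 ✓]
8^4 ≡ 7 (mod 29)  [q = 7: ≢ 1 ✓]
All checks pass, so 8 has order 28 and is a primitive root modulo 29.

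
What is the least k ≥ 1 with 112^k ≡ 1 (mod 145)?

28

By Lagrange's theorem, ord_145(112) divides φ(145) = φ(5·29) = (5−1)·(29−1) = 4·28 = 112 = 2^4 · 7.
Divisors of 112: 1, 2, 4, 7, 8, 14, 16, 28, 56, 112.
Test each divisor d:
112^1 ≡ 112 (mod 145)
112^2 ≡ 74 (mod 145)
112^4 ≡ 111 (mod 145)
112^7 ≡ 88 (mod 145)
112^8 ≡ 141 (mod 145)
112^14 ≡ 59 (mod 145)
112^16 ≡ 16 (mod 145)
112^28 ≡ 1 (mod 145) ✓
Therefore the multiplicative order of 112 modulo 145 is 28.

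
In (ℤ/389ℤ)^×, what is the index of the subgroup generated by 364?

ord(364) | φ(389) = 389 − 1 = 388 = 2^2 · 97.
Divisors of 388: 1, 2, 4, 97, 194, 388.
Evaluate successive powers at the divisors of 388:
364^1 ≡ 364 (mod 389)
364^2 ≡ 236 (mod 389)
364^4 ≡ 69 (mod 389)
364^97 ≡ 388 (mod 389)
364^194 ≡ 1 (mod 389) ✓
Thus |⟨364⟩| = ord(364) = 194.
The index is φ(389) / ord(364) = 388 / 194 = 2.

2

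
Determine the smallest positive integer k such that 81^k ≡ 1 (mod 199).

ord(81) | φ(199) = 199 − 1 = 198 = 2 · 3^2 · 11.
Divisors of 198: 1, 2, 3, 6, 9, 11, 18, 22, 33, 66, 99, 198.
Test each divisor d:
81^1 ≡ 81 (mod 199)
81^2 ≡ 193 (mod 199)
81^3 ≡ 111 (mod 199)
81^6 ≡ 182 (mod 199)
81^9 ≡ 103 (mod 199)
81^11 ≡ 178 (mod 199)
81^18 ≡ 62 (mod 199)
81^22 ≡ 43 (mod 199)
81^33 ≡ 92 (mod 199)
81^66 ≡ 106 (mod 199)
81^99 ≡ 1 (mod 199) ✓
Therefore the multiplicative order of 81 modulo 199 is 99.

99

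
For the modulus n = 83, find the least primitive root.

2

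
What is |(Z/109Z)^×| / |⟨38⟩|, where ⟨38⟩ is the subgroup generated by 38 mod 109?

12

By Lagrange's theorem, ord_109(38) divides φ(109) = 109 − 1 = 108 = 2^2 · 3^3.
Divisors of 108: 1, 2, 3, 4, 6, 9, 12, 18, 27, 36, 54, 108.
Check 38^d mod 109 for each divisor in increasing order:
38^1 ≡ 38 (mod 109)
38^2 ≡ 27 (mod 109)
38^3 ≡ 45 (mod 109)
38^4 ≡ 75 (mod 109)
38^6 ≡ 63 (mod 109)
38^9 ≡ 1 (mod 109) ✓
So ord_109(38) = 9, hence |⟨38⟩| = 9.
[(Z/109Z)^× : ⟨38⟩] = 108/9 = 12.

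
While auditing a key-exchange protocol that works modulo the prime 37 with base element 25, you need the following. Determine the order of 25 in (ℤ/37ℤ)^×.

ord(25) | φ(37) = 37 − 1 = 36 = 2^2 · 3^2.
Divisors of 36: 1, 2, 3, 4, 6, 9, 12, 18, 36.
Compute 25^d (mod 37) for the divisors d until we hit 1:
25^1 ≡ 25 (mod 37)
25^2 ≡ 33 (mod 37)
25^3 ≡ 11 (mod 37)
25^4 ≡ 16 (mod 37)
25^6 ≡ 10 (mod 37)
25^9 ≡ 36 (mod 37)
25^12 ≡ 26 (mod 37)
25^18 ≡ 1 (mod 37) ✓
Hence ord(25) = 18.

18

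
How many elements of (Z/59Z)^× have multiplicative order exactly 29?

28

φ(59) = 59 − 1 = 58 = 2 · 29.
Since (Z/59Z)^× is cyclic of order 58, the number of elements of order d is φ(d) when d | 58 and 0 otherwise.
29 | 58, and φ(29) = 29 − 1 = 28.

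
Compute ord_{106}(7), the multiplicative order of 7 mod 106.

Since 7 ∈ (Z/106Z)^×, its order divides φ(106) = φ(2)·φ(53) = 1·52 = 52 = 2^2 · 13.
Divisors of 52: 1, 2, 4, 13, 26, 52.
Compute 7^d (mod 106) for the divisors d until we hit 1:
7^1 ≡ 7
7^2 ≡ 49
7^4 ≡ 69
7^13 ≡ 105
7^26 ≡ 1
Hence ord(7) = 26.

26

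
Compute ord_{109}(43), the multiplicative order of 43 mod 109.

18

Since 43 ∈ (Z/109Z)^×, its order divides φ(109) = 109 − 1 = 108 = 2^2 · 3^3.
Divisors of 108: 1, 2, 3, 4, 6, 9, 12, 18, 27, 36, 54, 108.
Evaluate successive powers at the divisors of 108:
43^1 ≡ 43 (mod 109)
43^2 ≡ 105 (mod 109)
43^3 ≡ 46 (mod 109)
43^4 ≡ 16 (mod 109)
43^6 ≡ 45 (mod 109)
43^9 ≡ 108 (mod 109)
43^12 ≡ 63 (mod 109)
43^18 ≡ 1 (mod 109) ✓
Therefore the multiplicative order of 43 modulo 109 is 18.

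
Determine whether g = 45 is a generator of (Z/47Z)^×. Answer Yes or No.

Yes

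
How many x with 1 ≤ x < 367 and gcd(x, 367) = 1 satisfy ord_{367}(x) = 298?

φ(367) = 367 − 1 = 366 = 2 · 3 · 61.
(Z/367Z)^× is cyclic (|G| = 366); a cyclic group of order m has exactly φ(d) elements of each order d | m, and none otherwise.
Here 366 is not a multiple of 298, so there are no elements of order 298.

0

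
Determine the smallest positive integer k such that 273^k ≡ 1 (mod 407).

60

The order of 273 must divide φ(407) = φ(11·37) = (11−1)·(37−1) = 10·36 = 360 = 2^3 · 3^2 · 5.
Divisors of 360: 1, 2, 3, 4, 5, 6, 8, 9, 10, 12, 15, 18, 20, 24, 30, 36, 40, 45, 60, 72, 90, 120, 180, 360.
Test each divisor d:
273^1 ≡ 273
273^2 ≡ 48
273^3 ≡ 80
273^4 ≡ 269
273^5 ≡ 177
273^6 ≡ 295
273^8 ≡ 322
273^9 ≡ 401
273^10 ≡ 397
273^12 ≡ 334
273^15 ≡ 265
273^18 ≡ 36
273^20 ≡ 100
273^24 ≡ 38
273^30 ≡ 221
273^36 ≡ 75
273^40 ≡ 232
273^45 ≡ 364
273^60 ≡ 1
Hence ord(273) = 60.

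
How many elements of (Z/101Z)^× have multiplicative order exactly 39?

0

φ(101) = 101 − 1 = 100 = 2^2 · 5^2.
Since (Z/101Z)^× is cyclic of order 100, the number of elements of order d is φ(d) when d | 100 and 0 otherwise.
Since 39 ∤ 100, the count is 0.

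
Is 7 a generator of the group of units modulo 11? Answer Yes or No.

Yes

φ(11) = 11 − 1 = 10 = 2 · 5.
An element g generates (Z/11Z)^× iff g^(10/q) ≢ 1 (mod 11) for each prime q ∈ {2, 5}.
7^5 ≡ 10 (mod 11)  [q = 2: ≢ 1 ✓]
7^2 ≡ 5 (mod 11)  [q = 5: ≢ 1 ✓]
None equal 1, so ord_11(7) = 10: 7 is a primitive root.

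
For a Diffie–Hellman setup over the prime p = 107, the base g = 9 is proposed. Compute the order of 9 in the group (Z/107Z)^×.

ord(9) | φ(107) = 107 − 1 = 106 = 2 · 53.
Divisors of 106: 1, 2, 53, 106.
Compute 9^d (mod 107) for the divisors d until we hit 1:
9^1 ≡ 9 (mod 107)
9^2 ≡ 81 (mod 107)
9^53 ≡ 1 (mod 107) ✓
So ord_107(9) = 53.

53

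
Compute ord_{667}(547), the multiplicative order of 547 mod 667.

77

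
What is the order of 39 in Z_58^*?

28

By Lagrange's theorem, ord_58(39) divides φ(58) = φ(2)·φ(29) = 1·28 = 28 = 2^2 · 7.
Divisors of 28: 1, 2, 4, 7, 14, 28.
Test each divisor d:
39^1 ≡ 39 (mod 58)
39^2 ≡ 13 (mod 58)
39^4 ≡ 53 (mod 58)
39^7 ≡ 17 (mod 58)
39^14 ≡ 57 (mod 58)
39^28 ≡ 1 (mod 58) ✓
Therefore the multiplicative order of 39 modulo 58 is 28.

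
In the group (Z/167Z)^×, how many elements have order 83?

82

φ(167) = 167 − 1 = 166 = 2 · 83.
(Z/167Z)^× is cyclic (|G| = 166); a cyclic group of order m has exactly φ(d) elements of each order d | m, and none otherwise.
83 | 166, and φ(83) = 83 − 1 = 82.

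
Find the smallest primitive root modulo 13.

2

φ(13) = 13 − 1 = 12 = 2^2 · 3.
g is a primitive root iff g^(12/q) ≢ 1 (mod 13) for each prime q ∈ {2, 3}.
g = 2: 2^6 ≡ 12; 2^4 ≡ 3 — none is 1, so 2 is a primitive root.
So 2 is the smallest generator of (Z/13Z)^×.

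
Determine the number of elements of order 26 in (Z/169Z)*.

12

φ(169) = φ(13^2) = 13·(13−1) = 156 = 2^2 · 3 · 13.
(Z/169Z)^× is cyclic (|G| = 156); a cyclic group of order m has exactly φ(d) elements of each order d | m, and none otherwise.
26 = 2 · 13 divides 156, and φ(26) = 12.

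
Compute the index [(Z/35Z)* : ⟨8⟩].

6

Since 8 ∈ (Z/35Z)^×, its order divides φ(35) = φ(5·7) = (5−1)·(7−1) = 4·6 = 24 = 2^3 · 3.
Divisors of 24: 1, 2, 3, 4, 6, 8, 12, 24.
Compute 8^d (mod 35) for the divisors d until we hit 1:
8^1 ≡ 8 (mod 35)
8^2 ≡ 29 (mod 35)
8^3 ≡ 22 (mod 35)
8^4 ≡ 1 (mod 35) ✓
The order of 8 is 4, so the subgroup it generates has 4 elements.
[(Z/35Z)^× : ⟨8⟩] = 24/4 = 6.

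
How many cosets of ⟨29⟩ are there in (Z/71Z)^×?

Since 29 ∈ (Z/71Z)^×, its order divides φ(71) = 71 − 1 = 70 = 2 · 5 · 7.
Divisors of 70: 1, 2, 5, 7, 10, 14, 35, 70.
Evaluate successive powers at the divisors of 70:
29^1 ≡ 29
29^2 ≡ 60
29^5 ≡ 30
29^7 ≡ 25
29^10 ≡ 48
29^14 ≡ 57
29^35 ≡ 1
The order of 29 is 35, so the subgroup it generates has 35 elements.
The index is φ(71) / ord(29) = 70 / 35 = 2.

2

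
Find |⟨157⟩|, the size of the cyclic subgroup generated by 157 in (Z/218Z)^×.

27

The order of 157 must divide φ(218) = φ(2)·φ(109) = 1·108 = 108 = 2^2 · 3^3.
Divisors of 108: 1, 2, 3, 4, 6, 9, 12, 18, 27, 36, 54, 108.
Check 157^d mod 218 for each divisor in increasing order:
157^1 ≡ 157 (mod 218)
157^2 ≡ 15 (mod 218)
157^3 ≡ 175 (mod 218)
157^4 ≡ 7 (mod 218)
157^6 ≡ 105 (mod 218)
157^9 ≡ 63 (mod 218)
157^12 ≡ 125 (mod 218)
157^18 ≡ 45 (mod 218)
157^27 ≡ 1 (mod 218) ✓
Therefore the multiplicative order of 157 modulo 218 is 27.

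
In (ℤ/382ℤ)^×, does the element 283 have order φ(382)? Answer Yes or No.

No

φ(382) = φ(2)·φ(191) = 1·190 = 190 = 2 · 5 · 19.
Test 283^(190/q) mod 382 for each prime factor q of 190:
283^95 ≡ 1 (mod 382)  [q = 2: ≡ 1 ✗]
283^38 ≡ 375 (mod 382)  [q = 5: ≢ 1 ✓]
283^10 ≡ 227 (mod 382)  [q = 19: ≢ 1 ✓]
Since 283^95 ≡ 1, the order of 283 divides 95 < 190, so 283 is not a primitive root.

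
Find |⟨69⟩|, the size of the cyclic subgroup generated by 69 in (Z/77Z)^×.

10

By Lagrange's theorem, ord_77(69) divides φ(77) = φ(7·11) = (7−1)·(11−1) = 6·10 = 60 = 2^2 · 3 · 5.
Divisors of 60: 1, 2, 3, 4, 5, 6, 10, 12, 15, 20, 30, 60.
Check 69^d mod 77 for each divisor in increasing order:
69^1 ≡ 69
69^2 ≡ 64
69^3 ≡ 27
69^4 ≡ 15
69^5 ≡ 34
69^6 ≡ 36
69^10 ≡ 1
So ord_77(69) = 10.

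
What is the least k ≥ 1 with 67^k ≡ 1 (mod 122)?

60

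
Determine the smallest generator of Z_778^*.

φ(778) = φ(2)·φ(389) = 1·388 = 388 = 2^2 · 97.
g is a primitive root iff g^(388/q) ≢ 1 (mod 778) for each prime q ∈ {2, 97}.
g = 2: gcd(2, 778) = 2 > 1, not a unit — skip.
g = 3: 3^194 ≡ 777; 3^4 ≡ 81 — none is 1, so 3 is a primitive root.
So 3 is the smallest generator of (Z/778Z)^×.

3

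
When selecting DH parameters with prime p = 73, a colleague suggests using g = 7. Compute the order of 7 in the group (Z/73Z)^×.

The order of 7 must divide φ(73) = 73 − 1 = 72 = 2^3 · 3^2.
Divisors of 72: 1, 2, 3, 4, 6, 8, 9, 12, 18, 24, 36, 72.
Check 7^d mod 73 for each divisor in increasing order:
7^1 ≡ 7 (mod 73)
7^2 ≡ 49 (mod 73)
7^3 ≡ 51 (mod 73)
7^4 ≡ 65 (mod 73)
7^6 ≡ 46 (mod 73)
7^8 ≡ 64 (mod 73)
7^9 ≡ 10 (mod 73)
7^12 ≡ 72 (mod 73)
7^18 ≡ 27 (mod 73)
7^24 ≡ 1 (mod 73) ✓
Hence ord(7) = 24.

24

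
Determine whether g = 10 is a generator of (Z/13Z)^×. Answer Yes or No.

φ(13) = 13 − 1 = 12 = 2^2 · 3.
Test 10^(12/q) mod 13 for each prime factor q of 12:
10^6 ≡ 1 (mod 13)  [q = 2: ≡ 1 ✗]
10^4 ≡ 3 (mod 13)  [q = 3: ≢ 1 ✓]
The check at q = 2 fails, so 10 generates a proper subgroup.

No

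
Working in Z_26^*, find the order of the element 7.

12

ord(7) | φ(26) = φ(2)·φ(13) = 1·12 = 12 = 2^2 · 3.
Divisors of 12: 1, 2, 3, 4, 6, 12.
Evaluate successive powers at the divisors of 12:
7^1 ≡ 7 (mod 26)
7^2 ≡ 23 (mod 26)
7^3 ≡ 5 (mod 26)
7^4 ≡ 9 (mod 26)
7^6 ≡ 25 (mod 26)
7^12 ≡ 1 (mod 26) ✓
Therefore the multiplicative order of 7 modulo 26 is 12.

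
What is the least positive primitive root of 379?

φ(379) = 379 − 1 = 378 = 2 · 3^3 · 7.
Test candidates g = 2, 3, … against the prime factors q ∈ {2, 3, 7} of φ(379): g is a generator iff g^(378/q) ≢ 1 for every such q.
g = 2: 2^189 ≡ 378; 2^126 ≡ 327; 2^54 ≡ 125 — none is 1, so 2 is a primitive root.
So 2 is the smallest generator of (Z/379Z)^×.

2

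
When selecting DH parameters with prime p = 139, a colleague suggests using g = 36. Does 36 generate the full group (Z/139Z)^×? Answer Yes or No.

φ(139) = 139 − 1 = 138 = 2 · 3 · 23.
Test 36^(138/q) mod 139 for each prime factor q of 138:
36^69 ≡ 1 (mod 139)  [q = 2: ≡ 1 ✗]
36^46 ≡ 1 (mod 139)  [q = 3: ≡ 1 ✗]
36^6 ≡ 80 (mod 139)  [q = 23: ≢ 1 ✓]
The check at q = 2 fails, so 36 generates a proper subgroup.

No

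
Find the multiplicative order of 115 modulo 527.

60

ord(115) | φ(527) = φ(17·31) = (17−1)·(31−1) = 16·30 = 480 = 2^5 · 3 · 5.
Divisors of 480: 1, 2, 3, 4, 5, 6, 8, 10, 12, 15, 16, 20, 24, 30, 32, 40, 48, 60, 80, 96, 120, 160, 240, 480.
Compute 115^d (mod 527) for the divisors d until we hit 1:
115^1 ≡ 115 (mod 527)
115^2 ≡ 50 (mod 527)
115^3 ≡ 480 (mod 527)
115^4 ≡ 392 (mod 527)
115^5 ≡ 285 (mod 527)
115^6 ≡ 101 (mod 527)
115^8 ≡ 307 (mod 527)
115^10 ≡ 67 (mod 527)
115^12 ≡ 188 (mod 527)
115^15 ≡ 123 (mod 527)
115^16 ≡ 443 (mod 527)
115^20 ≡ 273 (mod 527)
115^24 ≡ 35 (mod 527)
115^30 ≡ 373 (mod 527)
115^32 ≡ 205 (mod 527)
115^40 ≡ 222 (mod 527)
115^48 ≡ 171 (mod 527)
115^60 ≡ 1 (mod 527) ✓
The smallest such exponent is 60, so the order of 115 is 60.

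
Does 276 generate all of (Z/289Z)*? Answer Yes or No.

No

φ(289) = φ(17^2) = 17·(17−1) = 272 = 2^4 · 17.
Test 276^(272/q) mod 289 for each prime factor q of 272:
276^136 ≡ 1 (mod 289)  [q = 2: ≡ 1 ✗]
276^16 ≡ 86 (mod 289)  [q = 17: ≢ 1 ✓]
276^136 ≡ 1 shows ord(276) | 136, strictly less than φ(289); not a primitive root.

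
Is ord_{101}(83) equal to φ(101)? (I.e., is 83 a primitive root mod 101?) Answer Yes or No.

Yes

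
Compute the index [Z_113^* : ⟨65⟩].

7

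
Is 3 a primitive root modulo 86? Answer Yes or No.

Yes

φ(86) = φ(2)·φ(43) = 1·42 = 42 = 2 · 3 · 7.
Test 3^(42/q) mod 86 for each prime factor q of 42:
3^21 ≡ 85 (mod 86)  [q = 2: ≢ 1 ✓]
3^14 ≡ 79 (mod 86)  [q = 3: ≢ 1 ✓]
3^6 ≡ 41 (mod 86)  [q = 7: ≢ 1 ✓]
All checks pass, so 3 has order 42 and is a primitive root modulo 86.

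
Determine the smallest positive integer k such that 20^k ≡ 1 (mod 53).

52

By Lagrange's theorem, ord_53(20) divides φ(53) = 53 − 1 = 52 = 2^2 · 13.
Divisors of 52: 1, 2, 4, 13, 26, 52.
Evaluate successive powers at the divisors of 52:
20^1 ≡ 20
20^2 ≡ 29
20^4 ≡ 46
20^13 ≡ 30
20^26 ≡ 52
20^52 ≡ 1
Hence ord(20) = 52.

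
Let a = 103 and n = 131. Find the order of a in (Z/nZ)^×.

130

The order of 103 must divide φ(131) = 131 − 1 = 130 = 2 · 5 · 13.
Divisors of 130: 1, 2, 5, 10, 13, 26, 65, 130.
Test each divisor d:
103^1 ≡ 103 (mod 131)
103^2 ≡ 129 (mod 131)
103^5 ≡ 19 (mod 131)
103^10 ≡ 99 (mod 131)
103^13 ≡ 42 (mod 131)
103^26 ≡ 61 (mod 131)
103^65 ≡ 130 (mod 131)
103^130 ≡ 1 (mod 131) ✓
Therefore the multiplicative order of 103 modulo 131 is 130.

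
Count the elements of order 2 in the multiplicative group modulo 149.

φ(149) = 149 − 1 = 148 = 2^2 · 37.
(Z/149Z)^× is cyclic (|G| = 148); a cyclic group of order m has exactly φ(d) elements of each order d | m, and none otherwise.
2 | 148, and φ(2) = 2 − 1 = 1.

1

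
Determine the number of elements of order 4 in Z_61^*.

φ(61) = 61 − 1 = 60 = 2^2 · 3 · 5.
In a cyclic group of order 60, there are φ(d) elements of order d for each divisor d of 60, and zero for non-divisors.
4 = 2^2 divides 60, and φ(4) = 2.

2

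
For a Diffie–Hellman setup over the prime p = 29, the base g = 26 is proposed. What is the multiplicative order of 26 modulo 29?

28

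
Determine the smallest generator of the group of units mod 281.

3

φ(281) = 281 − 1 = 280 = 2^3 · 5 · 7.
Test candidates g = 2, 3, … against the prime factors q ∈ {2, 5, 7} of φ(281): g is a generator iff g^(280/q) ≢ 1 for every such q.
g = 2: 2^140 ≡ 1 — hits 1, so not a primitive root.
g = 3: 3^140 ≡ 280; 3^56 ≡ 86; 3^40 ≡ 249 — none is 1, so 3 is a primitive root.
Hence the least primitive root of 281 is 3.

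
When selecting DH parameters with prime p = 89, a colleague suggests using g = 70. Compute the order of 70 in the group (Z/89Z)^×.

88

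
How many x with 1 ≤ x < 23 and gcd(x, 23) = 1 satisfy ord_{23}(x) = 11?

10

φ(23) = 23 − 1 = 22 = 2 · 11.
(Z/23Z)^× is cyclic (|G| = 22); a cyclic group of order m has exactly φ(d) elements of each order d | m, and none otherwise.
11 | 22, and φ(11) = 11 − 1 = 10.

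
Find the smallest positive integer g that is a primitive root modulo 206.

5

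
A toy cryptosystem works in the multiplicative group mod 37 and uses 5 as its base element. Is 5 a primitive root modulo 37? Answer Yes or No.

φ(37) = 37 − 1 = 36 = 2^2 · 3^2.
It suffices to check that the order of 5 is not a proper divisor of 36: compute 5^(36/q) for q ∈ {2, 3}.
5^18 ≡ 36 (mod 37)  [q = 2: ≢ 1 ✓]
5^12 ≡ 10 (mod 37)  [q = 3: ≢ 1 ✓]
None equal 1, so ord_37(5) = 36: 5 is a primitive root.

Yes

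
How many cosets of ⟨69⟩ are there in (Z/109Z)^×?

1

Since 69 ∈ (Z/109Z)^×, its order divides φ(109) = 109 − 1 = 108 = 2^2 · 3^3.
Divisors of 108: 1, 2, 3, 4, 6, 9, 12, 18, 27, 36, 54, 108.
Check 69^d mod 109 for each divisor in increasing order:
69^1 ≡ 69 (mod 109)
69^2 ≡ 74 (mod 109)
69^3 ≡ 92 (mod 109)
69^4 ≡ 26 (mod 109)
69^6 ≡ 71 (mod 109)
69^9 ≡ 101 (mod 109)
69^12 ≡ 27 (mod 109)
69^18 ≡ 64 (mod 109)
69^27 ≡ 33 (mod 109)
69^36 ≡ 63 (mod 109)
69^54 ≡ 108 (mod 109)
69^108 ≡ 1 (mod 109) ✓
Thus |⟨69⟩| = ord(69) = 108.
The index is φ(109) / ord(69) = 108 / 108 = 1.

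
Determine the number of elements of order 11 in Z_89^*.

φ(89) = 89 − 1 = 88 = 2^3 · 11.
In a cyclic group of order 88, there are φ(d) elements of order d for each divisor d of 88, and zero for non-divisors.
11 | 88, and φ(11) = 11 − 1 = 10.

10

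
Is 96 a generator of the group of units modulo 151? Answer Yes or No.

φ(151) = 151 − 1 = 150 = 2 · 3 · 5^2.
96 is a primitive root mod 151 iff 96^(φ(151)/q) ≢ 1 for every prime q | φ(151), i.e. q ∈ {2, 3, 5}.
96^75 ≡ 150 (mod 151)  [q = 2: ≢ 1 ✓]
96^50 ≡ 118 (mod 151)  [q = 3: ≢ 1 ✓]
96^30 ≡ 59 (mod 151)  [q = 5: ≢ 1 ✓]
Every test exponent gives a nontrivial residue, hence 96 generates the full group.

Yes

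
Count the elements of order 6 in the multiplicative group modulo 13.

2

φ(13) = 13 − 1 = 12 = 2^2 · 3.
Since (Z/13Z)^× is cyclic of order 12, the number of elements of order d is φ(d) when d | 12 and 0 otherwise.
6 = 2 · 3 divides 12, and φ(6) = 2.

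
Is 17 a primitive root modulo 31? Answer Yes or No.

Yes

φ(31) = 31 − 1 = 30 = 2 · 3 · 5.
It suffices to check that the order of 17 is not a proper divisor of 30: compute 17^(30/q) for q ∈ {2, 3, 5}.
17^15 ≡ 30 (mod 31)  [q = 2: ≢ 1 ✓]
17^10 ≡ 25 (mod 31)  [q = 3: ≢ 1 ✓]
17^6 ≡ 8 (mod 31)  [q = 5: ≢ 1 ✓]
None equal 1, so ord_31(17) = 30: 17 is a primitive root.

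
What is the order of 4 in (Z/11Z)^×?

5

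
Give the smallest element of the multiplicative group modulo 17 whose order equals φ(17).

3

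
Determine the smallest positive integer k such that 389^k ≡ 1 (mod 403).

30

ord(389) | φ(403) = φ(13·31) = (13−1)·(31−1) = 12·30 = 360 = 2^3 · 3^2 · 5.
Divisors of 360: 1, 2, 3, 4, 5, 6, 8, 9, 10, 12, 15, 18, 20, 24, 30, 36, 40, 45, 60, 72, 90, 120, 180, 360.
Check 389^d mod 403 for each divisor in increasing order:
389^1 ≡ 389 (mod 403)
389^2 ≡ 196 (mod 403)
389^3 ≡ 77 (mod 403)
389^4 ≡ 131 (mod 403)
389^5 ≡ 181 (mod 403)
389^6 ≡ 287 (mod 403)
389^8 ≡ 235 (mod 403)
389^9 ≡ 337 (mod 403)
389^10 ≡ 118 (mod 403)
389^12 ≡ 157 (mod 403)
389^15 ≡ 402 (mod 403)
389^18 ≡ 326 (mod 403)
389^20 ≡ 222 (mod 403)
389^24 ≡ 66 (mod 403)
389^30 ≡ 1 (mod 403) ✓
The smallest such exponent is 30, so the order of 389 is 30.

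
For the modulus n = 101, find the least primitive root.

φ(101) = 101 − 1 = 100 = 2^2 · 5^2.
Test candidates g = 2, 3, … against the prime factors q ∈ {2, 5} of φ(101): g is a generator iff g^(100/q) ≢ 1 for every such q.
g = 2: 2^50 ≡ 100; 2^20 ≡ 95 — none is 1, so 2 is a primitive root.
The smallest primitive root modulo 101 is 2.

2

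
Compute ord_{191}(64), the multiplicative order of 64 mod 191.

By Lagrange's theorem, ord_191(64) divides φ(191) = 191 − 1 = 190 = 2 · 5 · 19.
Divisors of 190: 1, 2, 5, 10, 19, 38, 95, 190.
Evaluate successive powers at the divisors of 190:
64^1 ≡ 64 (mod 191)
64^2 ≡ 85 (mod 191)
64^5 ≡ 180 (mod 191)
64^10 ≡ 121 (mod 191)
64^19 ≡ 184 (mod 191)
64^38 ≡ 49 (mod 191)
64^95 ≡ 1 (mod 191) ✓
So ord_191(64) = 95.

95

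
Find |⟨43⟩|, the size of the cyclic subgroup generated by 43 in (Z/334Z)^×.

166

ord(43) | φ(334) = φ(2)·φ(167) = 1·166 = 166 = 2 · 83.
Divisors of 166: 1, 2, 83, 166.
Evaluate successive powers at the divisors of 166:
43^1 ≡ 43 (mod 334)
43^2 ≡ 179 (mod 334)
43^83 ≡ 333 (mod 334)
43^166 ≡ 1 (mod 334) ✓
The smallest such exponent is 166, so the order of 43 is 166.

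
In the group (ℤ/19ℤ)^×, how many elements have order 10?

0

φ(19) = 19 − 1 = 18 = 2 · 3^2.
Since (Z/19Z)^× is cyclic of order 18, the number of elements of order d is φ(d) when d | 18 and 0 otherwise.
Here 18 is not a multiple of 10, so there are no elements of order 10.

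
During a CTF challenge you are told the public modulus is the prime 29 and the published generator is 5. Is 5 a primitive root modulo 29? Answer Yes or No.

φ(29) = 29 − 1 = 28 = 2^2 · 7.
5 is a primitive root mod 29 iff 5^(φ(29)/q) ≢ 1 for every prime q | φ(29), i.e. q ∈ {2, 7}.
5^14 ≡ 1 (mod 29)  [q = 2: ≡ 1 ✗]
5^4 ≡ 16 (mod 29)  [q = 7: ≢ 1 ✓]
The check at q = 2 fails, so 5 generates a proper subgroup.

No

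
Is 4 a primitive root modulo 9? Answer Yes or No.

No

φ(9) = φ(3^2) = 3·(3−1) = 6 = 2 · 3.
It suffices to check that the order of 4 is not a proper divisor of 6: compute 4^(6/q) for q ∈ {2, 3}.
4^3 ≡ 1 (mod 9)  [q = 2: ≡ 1 ✗]
4^2 ≡ 7 (mod 9)  [q = 3: ≢ 1 ✓]
Since 4^3 ≡ 1, the order of 4 divides 3 < 6, so 4 is not a primitive root.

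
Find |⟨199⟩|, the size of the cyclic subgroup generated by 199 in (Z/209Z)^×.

Since 199 ∈ (Z/209Z)^×, its order divides φ(209) = φ(11·19) = (11−1)·(19−1) = 10·18 = 180 = 2^2 · 3^2 · 5.
Divisors of 180: 1, 2, 3, 4, 5, 6, 9, 10, 12, 15, 18, 20, 30, 36, 45, 60, 90, 180.
Compute 199^d (mod 209) for the divisors d until we hit 1:
199^1 ≡ 199 (mod 209)
199^2 ≡ 100 (mod 209)
199^3 ≡ 45 (mod 209)
199^4 ≡ 177 (mod 209)
199^5 ≡ 111 (mod 209)
199^6 ≡ 144 (mod 209)
199^9 ≡ 1 (mod 209) ✓
Hence ord(199) = 9.

9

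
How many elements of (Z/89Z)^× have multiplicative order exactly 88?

40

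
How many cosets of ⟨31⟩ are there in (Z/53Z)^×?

Since 31 ∈ (Z/53Z)^×, its order divides φ(53) = 53 − 1 = 52 = 2^2 · 13.
Divisors of 52: 1, 2, 4, 13, 26, 52.
Check 31^d mod 53 for each divisor in increasing order:
31^1 ≡ 31
31^2 ≡ 7
31^4 ≡ 49
31^13 ≡ 30
31^26 ≡ 52
31^52 ≡ 1
The order of 31 is 52, so the subgroup it generates has 52 elements.
Index = |(Z/53Z)^×| / |⟨31⟩| = 52 / 52 = 1.

1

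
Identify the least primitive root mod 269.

φ(269) = 269 − 1 = 268 = 2^2 · 67.
Test candidates g = 2, 3, … against the prime factors q ∈ {2, 67} of φ(269): g is a generator iff g^(268/q) ≢ 1 for every such q.
g = 2: 2^134 ≡ 268; 2^4 ≡ 16 — none is 1, so 2 is a primitive root.
So 2 is the smallest generator of (Z/269Z)^×.

2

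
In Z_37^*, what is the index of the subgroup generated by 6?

9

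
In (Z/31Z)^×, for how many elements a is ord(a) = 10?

4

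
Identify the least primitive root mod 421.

φ(421) = 421 − 1 = 420 = 2^2 · 3 · 5 · 7.
g is a primitive root iff g^(420/q) ≢ 1 (mod 421) for each prime q ∈ {2, 3, 5, 7}.
g = 2: 2^210 ≡ 420; 2^140 ≡ 400; 2^84 ≡ 279; 2^60 ≡ 370 — none is 1, so 2 is a primitive root.
The smallest primitive root modulo 421 is 2.

2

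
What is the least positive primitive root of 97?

5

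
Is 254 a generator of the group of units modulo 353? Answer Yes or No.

φ(353) = 353 − 1 = 352 = 2^5 · 11.
254 is a primitive root mod 353 iff 254^(φ(353)/q) ≢ 1 for every prime q | φ(353), i.e. q ∈ {2, 11}.
254^176 ≡ 1 (mod 353)  [q = 2: ≡ 1 ✗]
254^32 ≡ 22 (mod 353)  [q = 11: ≢ 1 ✓]
The check at q = 2 fails, so 254 generates a proper subgroup.

No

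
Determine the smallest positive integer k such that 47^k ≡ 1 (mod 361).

The order of 47 must divide φ(361) = φ(19^2) = 19·(19−1) = 342 = 2 · 3^2 · 19.
Divisors of 342: 1, 2, 3, 6, 9, 18, 19, 38, 57, 114, 171, 342.
Check 47^d mod 361 for each divisor in increasing order:
47^1 ≡ 47 (mod 361)
47^2 ≡ 43 (mod 361)
47^3 ≡ 216 (mod 361)
47^6 ≡ 87 (mod 361)
47^9 ≡ 20 (mod 361)
47^18 ≡ 39 (mod 361)
47^19 ≡ 28 (mod 361)
47^38 ≡ 62 (mod 361)
47^57 ≡ 292 (mod 361)
47^114 ≡ 68 (mod 361)
47^171 ≡ 1 (mod 361) ✓
The smallest such exponent is 171, so the order of 47 is 171.

171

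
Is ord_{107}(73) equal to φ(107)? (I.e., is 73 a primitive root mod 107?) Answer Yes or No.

φ(107) = 107 − 1 = 106 = 2 · 53.
73 is a primitive root mod 107 iff 73^(φ(107)/q) ≢ 1 for every prime q | φ(107), i.e. q ∈ {2, 53}.
73^53 ≡ 106 (mod 107)  [q = 2: ≢ 1 ✓]
73^2 ≡ 86 (mod 107)  [q = 53: ≢ 1 ✓]
None equal 1, so ord_107(73) = 106: 73 is a primitive root.

Yes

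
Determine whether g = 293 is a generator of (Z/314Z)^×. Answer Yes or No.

Yes

φ(314) = φ(2)·φ(157) = 1·156 = 156 = 2^2 · 3 · 13.
An element g generates (Z/314Z)^× iff g^(156/q) ≢ 1 (mod 314) for each prime q ∈ {2, 3, 13}.
293^78 ≡ 313 (mod 314)  [q = 2: ≢ 1 ✓]
293^52 ≡ 169 (mod 314)  [q = 3: ≢ 1 ✓]
293^12 ≡ 173 (mod 314)  [q = 13: ≢ 1 ✓]
None equal 1, so ord_314(293) = 156: 293 is a primitive root.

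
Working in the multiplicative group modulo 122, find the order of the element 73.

15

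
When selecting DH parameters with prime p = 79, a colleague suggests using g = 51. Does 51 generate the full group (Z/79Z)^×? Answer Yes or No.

No

φ(79) = 79 − 1 = 78 = 2 · 3 · 13.
Test 51^(78/q) mod 79 for each prime factor q of 78:
51^39 ≡ 1 (mod 79)  [q = 2: ≡ 1 ✗]
51^26 ≡ 23 (mod 79)  [q = 3: ≢ 1 ✓]
51^6 ≡ 21 (mod 79)  [q = 13: ≢ 1 ✓]
51^39 ≡ 1 shows ord(51) | 39, strictly less than φ(79); not a primitive root.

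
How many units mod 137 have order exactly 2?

1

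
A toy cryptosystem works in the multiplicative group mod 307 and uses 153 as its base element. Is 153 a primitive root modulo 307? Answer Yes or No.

No

φ(307) = 307 − 1 = 306 = 2 · 3^2 · 17.
An element g generates (Z/307Z)^× iff g^(306/q) ≢ 1 (mod 307) for each prime q ∈ {2, 3, 17}.
153^153 ≡ 1 (mod 307)  [q = 2: ≡ 1 ✗]
153^102 ≡ 1 (mod 307)  [q = 3: ≡ 1 ✗]
153^18 ≡ 9 (mod 307)  [q = 17: ≢ 1 ✓]
The check at q = 2 fails, so 153 generates a proper subgroup.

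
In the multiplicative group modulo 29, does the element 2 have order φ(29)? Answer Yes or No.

φ(29) = 29 − 1 = 28 = 2^2 · 7.
An element g generates (Z/29Z)^× iff g^(28/q) ≢ 1 (mod 29) for each prime q ∈ {2, 7}.
2^14 ≡ 28 (mod 29)  [q = 2: ≢ 1 ✓]
2^4 ≡ 16 (mod 29)  [q = 7: ≢ 1 ✓]
All checks pass, so 2 has order 28 and is a primitive root modulo 29.

Yes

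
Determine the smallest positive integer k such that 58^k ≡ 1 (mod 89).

88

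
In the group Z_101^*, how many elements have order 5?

4

φ(101) = 101 − 1 = 100 = 2^2 · 5^2.
Since (Z/101Z)^× is cyclic of order 100, the number of elements of order d is φ(d) when d | 100 and 0 otherwise.
5 | 100, and φ(5) = 5 − 1 = 4.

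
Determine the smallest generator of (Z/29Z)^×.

φ(29) = 29 − 1 = 28 = 2^2 · 7.
Test candidates g = 2, 3, … against the prime factors q ∈ {2, 7} of φ(29): g is a generator iff g^(28/q) ≢ 1 for every such q.
g = 2: 2^14 ≡ 28; 2^4 ≡ 16 — none is 1, so 2 is a primitive root.
Hence the least primitive root of 29 is 2.

2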